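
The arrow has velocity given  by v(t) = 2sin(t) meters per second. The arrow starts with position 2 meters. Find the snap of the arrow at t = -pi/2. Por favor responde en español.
Partiendo de la velocidad v(t) = 2·sin(t), tomamos 3 derivadas. Derivando la velocidad, obtenemos la aceleración: a(t) = 2·cos(t). Derivando la aceleración, obtenemos la sacudida: j(t) = -2·sin(t). La derivada de la sacudida da el snap: s(t) = -2·cos(t). Tenemos el snap s(t) = -2·cos(t). Sustituyendo t = -pi/2: s(-pi/2) = 0.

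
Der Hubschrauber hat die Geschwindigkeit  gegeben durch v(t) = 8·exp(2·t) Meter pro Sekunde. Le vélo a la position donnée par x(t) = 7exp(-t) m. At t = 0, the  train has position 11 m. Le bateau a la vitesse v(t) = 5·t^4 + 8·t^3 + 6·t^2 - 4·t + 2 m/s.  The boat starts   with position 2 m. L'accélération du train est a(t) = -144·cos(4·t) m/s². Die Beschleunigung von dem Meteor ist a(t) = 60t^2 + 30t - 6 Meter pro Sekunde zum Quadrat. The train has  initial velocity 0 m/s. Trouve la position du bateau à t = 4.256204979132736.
Nous devons trouver l'intégrale de notre équation de la vitesse v(t) = 5·t^4 + 8·t^3 + 6·t^2 - 4·t + 2 1 fois. En intégrant la vitesse et en utilisant la condition initiale x(0) = 2, nous obtenons x(t) = t^5 + 2·t^4 + 2·t^3 - 2·t^2 + 2·t + 2. En utilisant x(t) = t^5 + 2·t^4 + 2·t^3 - 2·t^2 + 2·t + 2 et en substituant t = 4.256204979132736, nous trouvons x = 2181.54403815757.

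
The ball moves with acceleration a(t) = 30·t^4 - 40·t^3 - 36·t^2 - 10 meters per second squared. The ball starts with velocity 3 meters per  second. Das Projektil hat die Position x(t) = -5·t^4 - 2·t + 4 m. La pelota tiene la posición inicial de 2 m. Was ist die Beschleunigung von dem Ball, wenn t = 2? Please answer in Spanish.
De la ecuación de la aceleración a(t) = 30·t^4 - 40·t^3 - 36·t^2 - 10, sustituimos t = 2 para obtener a = 6.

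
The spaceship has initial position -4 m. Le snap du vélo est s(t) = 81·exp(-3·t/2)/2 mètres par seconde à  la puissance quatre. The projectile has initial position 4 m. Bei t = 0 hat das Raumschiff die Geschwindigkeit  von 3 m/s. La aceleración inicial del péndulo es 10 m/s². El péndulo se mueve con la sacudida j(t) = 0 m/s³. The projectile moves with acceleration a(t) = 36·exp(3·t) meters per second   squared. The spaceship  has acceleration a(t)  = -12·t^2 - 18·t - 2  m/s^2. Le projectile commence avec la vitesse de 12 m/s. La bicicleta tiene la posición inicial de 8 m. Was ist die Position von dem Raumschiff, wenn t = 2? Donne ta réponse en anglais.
We must find the integral of our acceleration equation a(t) = -12·t^2 - 18·t - 2 2 times. The antiderivative of acceleration, with v(0) = 3, gives velocity: v(t) = -4·t^3 - 9·t^2 - 2·t + 3. Integrating velocity and using the initial condition x(0) = -4, we get x(t) = -t^4 - 3·t^3 - t^2 + 3·t - 4. From the given position equation x(t) = -t^4 - 3·t^3 - t^2 + 3·t - 4, we substitute t = 2 to get x = -42.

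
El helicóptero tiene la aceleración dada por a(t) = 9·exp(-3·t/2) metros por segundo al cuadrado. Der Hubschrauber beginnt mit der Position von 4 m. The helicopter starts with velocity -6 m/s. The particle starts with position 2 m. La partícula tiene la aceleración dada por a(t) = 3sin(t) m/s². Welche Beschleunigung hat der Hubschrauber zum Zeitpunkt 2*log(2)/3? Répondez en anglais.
Using a(t) = 9·exp(-3·t/2) and substituting t = 2*log(2)/3, we find a = 9/2.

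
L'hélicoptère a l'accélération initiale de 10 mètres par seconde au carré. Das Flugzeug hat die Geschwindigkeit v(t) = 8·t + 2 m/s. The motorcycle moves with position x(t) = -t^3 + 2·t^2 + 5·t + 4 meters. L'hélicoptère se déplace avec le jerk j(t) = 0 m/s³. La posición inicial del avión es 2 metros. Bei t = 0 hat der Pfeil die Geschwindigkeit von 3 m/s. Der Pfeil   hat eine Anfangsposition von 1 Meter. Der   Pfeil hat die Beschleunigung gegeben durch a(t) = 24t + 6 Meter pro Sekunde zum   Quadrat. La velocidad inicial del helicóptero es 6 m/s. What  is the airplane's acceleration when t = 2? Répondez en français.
En partant de la vitesse v(t) = 8·t + 2, nous prenons 1 dérivée. La dérivée de la vitesse donne l'accélération: a(t) = 8. De l'équation de l'accélération a(t) = 8, nous substituons t = 2 pour obtenir a = 8.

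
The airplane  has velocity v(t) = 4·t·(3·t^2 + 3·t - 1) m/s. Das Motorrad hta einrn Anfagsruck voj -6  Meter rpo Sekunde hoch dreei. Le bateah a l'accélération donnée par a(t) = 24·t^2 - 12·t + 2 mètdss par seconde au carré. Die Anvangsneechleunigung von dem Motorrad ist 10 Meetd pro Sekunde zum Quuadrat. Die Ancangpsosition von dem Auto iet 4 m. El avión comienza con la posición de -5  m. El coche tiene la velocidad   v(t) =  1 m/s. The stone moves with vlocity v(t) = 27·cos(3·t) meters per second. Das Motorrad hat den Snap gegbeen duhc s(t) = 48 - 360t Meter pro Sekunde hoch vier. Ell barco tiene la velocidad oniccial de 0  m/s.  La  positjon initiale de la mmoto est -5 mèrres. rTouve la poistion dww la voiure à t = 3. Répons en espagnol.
Para resolver esto, necesitamos tomar 1 antiderivada de nuestra ecuación de la velocidad v(t) = 1. Integrando la velocidad y usando la condición inicial x(0) = 4, obtenemos x(t) = t + 4. Tenemos la posición x(t) = t + 4. Sustituyendo t = 3: x(3) = 7.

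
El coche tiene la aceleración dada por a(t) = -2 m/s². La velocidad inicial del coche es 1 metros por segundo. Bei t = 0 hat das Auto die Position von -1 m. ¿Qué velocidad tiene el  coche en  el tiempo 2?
Partiendo de la aceleración a(t) = -2, tomamos 1 integral. La antiderivada de la aceleración, con v(0) = 1, da la velocidad: v(t) = 1 - 2·t. Usando v(t) = 1 - 2·t y sustituyendo t = 2, encontramos v = -3.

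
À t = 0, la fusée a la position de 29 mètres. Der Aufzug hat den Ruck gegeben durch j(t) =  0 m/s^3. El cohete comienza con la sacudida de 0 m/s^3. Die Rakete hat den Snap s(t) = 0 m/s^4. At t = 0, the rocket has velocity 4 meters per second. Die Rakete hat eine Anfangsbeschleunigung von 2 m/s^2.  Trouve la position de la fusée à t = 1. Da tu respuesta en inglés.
To solve this, we need to take 4 integrals of our snap equation s(t) = 0. The integral of snap, with j(0) = 0, gives jerk: j(t) = 0. Integrating jerk and using the initial condition a(0) = 2, we get a(t) = 2. The antiderivative of acceleration, with v(0) = 4, gives velocity: v(t) = 2·t + 4. The antiderivative of velocity, with x(0) = 29, gives position: x(t) = t^2 + 4·t + 29. Using x(t) = t^2 + 4·t + 29 and substituting t = 1, we find x = 34.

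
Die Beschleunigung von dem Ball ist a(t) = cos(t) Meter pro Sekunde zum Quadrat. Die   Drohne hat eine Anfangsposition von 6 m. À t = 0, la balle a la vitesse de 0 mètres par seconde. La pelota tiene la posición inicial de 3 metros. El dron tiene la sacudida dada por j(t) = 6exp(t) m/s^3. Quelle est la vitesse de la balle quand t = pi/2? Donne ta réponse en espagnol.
Partiendo de la aceleración a(t) = cos(t), tomamos 1 antiderivada. La integral de la aceleración es la velocidad. Usando v(0) = 0, obtenemos v(t) = sin(t). De la ecuación de la velocidad v(t) = sin(t), sustituimos t = pi/2 para obtener v = 1.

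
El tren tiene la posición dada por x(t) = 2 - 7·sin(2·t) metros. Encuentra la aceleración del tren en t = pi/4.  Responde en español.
Debemos derivar nuestra ecuación de la posición x(t) = 2 - 7·sin(2·t) 2 veces. Derivando la posición, obtenemos la velocidad: v(t) = -14·cos(2·t). Tomando d/dt de v(t), encontramos a(t) = 28·sin(2·t). Usando a(t) = 28·sin(2·t) y sustituyendo t = pi/4, encontramos a = 28.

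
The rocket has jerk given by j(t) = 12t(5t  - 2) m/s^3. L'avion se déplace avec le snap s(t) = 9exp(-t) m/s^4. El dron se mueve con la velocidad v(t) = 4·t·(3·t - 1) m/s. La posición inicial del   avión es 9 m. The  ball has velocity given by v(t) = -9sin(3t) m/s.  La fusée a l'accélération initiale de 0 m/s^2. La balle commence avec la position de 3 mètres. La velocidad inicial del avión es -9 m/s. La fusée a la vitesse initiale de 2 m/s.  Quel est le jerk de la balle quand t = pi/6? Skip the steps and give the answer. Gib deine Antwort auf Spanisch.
La sacudida en t = pi/6 es j = 81.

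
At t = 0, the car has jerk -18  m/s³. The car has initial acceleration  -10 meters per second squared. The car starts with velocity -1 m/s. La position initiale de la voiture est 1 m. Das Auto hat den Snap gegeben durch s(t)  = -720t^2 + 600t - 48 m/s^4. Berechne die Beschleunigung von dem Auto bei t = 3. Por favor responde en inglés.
We need to integrate our snap equation s(t) = -720·t^2 + 600·t - 48 2 times. Integrating snap and using the initial condition j(0) = -18, we get j(t) = -240·t^3 + 300·t^2 - 48·t - 18. Taking ∫j(t)dt and applying a(0) = -10, we find a(t) = -60·t^4 + 100·t^3 - 24·t^2 - 18·t - 10. Using a(t) = -60·t^4 + 100·t^3 - 24·t^2 - 18·t - 10 and substituting t = 3, we find a = -2440.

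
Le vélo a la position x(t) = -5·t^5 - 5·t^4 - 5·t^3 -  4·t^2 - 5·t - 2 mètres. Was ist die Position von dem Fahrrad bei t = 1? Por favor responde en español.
Usando x(t) = -5·t^5 - 5·t^4 - 5·t^3 - 4·t^2 - 5·t - 2 y sustituyendo t = 1, encontramos x = -26.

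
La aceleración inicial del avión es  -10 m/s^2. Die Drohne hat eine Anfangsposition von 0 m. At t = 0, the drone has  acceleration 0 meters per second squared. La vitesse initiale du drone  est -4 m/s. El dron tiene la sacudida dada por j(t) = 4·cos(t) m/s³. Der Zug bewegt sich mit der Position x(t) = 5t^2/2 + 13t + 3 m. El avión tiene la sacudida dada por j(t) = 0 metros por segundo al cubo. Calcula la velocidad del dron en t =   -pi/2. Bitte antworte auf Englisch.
We need to integrate our jerk equation j(t) = 4·cos(t) 2 times. The integral of jerk is acceleration. Using a(0) = 0, we get a(t) = 4·sin(t). The antiderivative of acceleration, with v(0) = -4, gives velocity: v(t) = -4·cos(t). From the given velocity equation v(t) = -4·cos(t), we substitute t = -pi/2 to get v = 0.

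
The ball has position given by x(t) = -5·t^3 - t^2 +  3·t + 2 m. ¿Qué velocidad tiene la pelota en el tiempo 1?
Partiendo de la posición x(t) = -5·t^3 - t^2 + 3·t + 2, tomamos 1 derivada. Derivando la posición, obtenemos la velocidad: v(t) = -15·t^2 - 2·t + 3. Tenemos la velocidad v(t) = -15·t^2 - 2·t + 3. Sustituyendo t = 1: v(1) = -14.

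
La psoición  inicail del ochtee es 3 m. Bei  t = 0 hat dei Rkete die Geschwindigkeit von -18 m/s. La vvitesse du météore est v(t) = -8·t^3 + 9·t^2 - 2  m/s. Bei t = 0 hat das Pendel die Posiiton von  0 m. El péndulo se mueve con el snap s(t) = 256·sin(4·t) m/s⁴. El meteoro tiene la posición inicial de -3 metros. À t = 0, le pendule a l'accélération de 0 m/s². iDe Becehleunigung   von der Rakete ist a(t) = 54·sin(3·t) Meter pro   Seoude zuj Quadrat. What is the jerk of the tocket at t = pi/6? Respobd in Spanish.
Debemos derivar nuestra ecuación de la aceleración a(t) = 54·sin(3·t) 1 vez. Tomando d/dt de a(t), encontramos j(t) = 162·cos(3·t). Usando j(t) = 162·cos(3·t) y sustituyendo t = pi/6, encontramos j = 0.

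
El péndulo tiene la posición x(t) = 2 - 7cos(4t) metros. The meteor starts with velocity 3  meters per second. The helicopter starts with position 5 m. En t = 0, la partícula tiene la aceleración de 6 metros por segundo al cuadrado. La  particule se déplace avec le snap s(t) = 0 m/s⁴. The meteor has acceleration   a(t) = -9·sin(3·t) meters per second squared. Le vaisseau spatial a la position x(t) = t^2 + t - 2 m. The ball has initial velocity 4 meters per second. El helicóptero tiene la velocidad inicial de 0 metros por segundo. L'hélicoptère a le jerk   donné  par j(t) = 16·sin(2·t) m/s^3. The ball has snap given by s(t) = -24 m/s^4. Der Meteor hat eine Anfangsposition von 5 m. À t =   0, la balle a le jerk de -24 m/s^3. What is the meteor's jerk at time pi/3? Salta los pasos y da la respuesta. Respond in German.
Die Antwort ist 27.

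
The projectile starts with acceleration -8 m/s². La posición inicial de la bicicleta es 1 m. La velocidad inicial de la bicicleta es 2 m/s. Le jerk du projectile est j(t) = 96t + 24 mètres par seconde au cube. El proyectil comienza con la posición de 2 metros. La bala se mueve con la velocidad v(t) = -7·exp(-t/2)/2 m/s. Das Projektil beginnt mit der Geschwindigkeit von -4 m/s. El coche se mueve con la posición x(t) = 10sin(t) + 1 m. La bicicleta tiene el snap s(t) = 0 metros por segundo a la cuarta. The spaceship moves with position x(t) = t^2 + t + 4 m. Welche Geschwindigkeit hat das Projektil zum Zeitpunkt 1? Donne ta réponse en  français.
En partant du jerk j(t) = 96·t + 24, nous prenons 2 primitives. L'intégrale du jerk, avec a(0) = -8, donne l'accélération: a(t) = 48·t^2 + 24·t - 8. En prenant ∫a(t)dt et en appliquant v(0) = -4, nous trouvons v(t) = 16·t^3 + 12·t^2 - 8·t - 4. En utilisant v(t) = 16·t^3 + 12·t^2 - 8·t - 4 et en substituant t = 1, nous trouvons v = 16.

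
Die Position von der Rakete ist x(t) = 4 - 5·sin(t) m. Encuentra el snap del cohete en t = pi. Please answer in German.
Um dies zu lösen, müssen wir 4 Ableitungen unserer Gleichung für die Position x(t) = 4 - 5·sin(t) nehmen. Durch Ableiten von der Position erhalten wir die Geschwindigkeit: v(t) = -5·cos(t). Mit d/dt von v(t) finden wir a(t) = 5·sin(t). Die Ableitung von der Beschleunigung ergibt den Ruck: j(t) = 5·cos(t). Mit d/dt von j(t) finden wir s(t) = -5·sin(t). Mit s(t) = -5·sin(t) und Einsetzen von t = pi, finden wir s = 0.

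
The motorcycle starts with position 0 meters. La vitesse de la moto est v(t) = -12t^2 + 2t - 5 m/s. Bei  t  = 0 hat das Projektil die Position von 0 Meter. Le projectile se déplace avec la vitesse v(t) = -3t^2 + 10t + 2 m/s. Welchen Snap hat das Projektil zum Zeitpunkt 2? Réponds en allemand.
Ausgehend von der Geschwindigkeit v(t) = -3·t^2 + 10·t + 2, nehmen wir 3 Ableitungen. Die Ableitung von der Geschwindigkeit ergibt die Beschleunigung: a(t) = 10 - 6·t. Durch Ableiten von der Beschleunigung erhalten wir den Ruck: j(t) = -6. Durch Ableiten von dem Ruck erhalten wir den Snap: s(t) = 0. Aus der Gleichung für den Snap s(t) = 0, setzen wir t = 2 ein und erhalten s = 0.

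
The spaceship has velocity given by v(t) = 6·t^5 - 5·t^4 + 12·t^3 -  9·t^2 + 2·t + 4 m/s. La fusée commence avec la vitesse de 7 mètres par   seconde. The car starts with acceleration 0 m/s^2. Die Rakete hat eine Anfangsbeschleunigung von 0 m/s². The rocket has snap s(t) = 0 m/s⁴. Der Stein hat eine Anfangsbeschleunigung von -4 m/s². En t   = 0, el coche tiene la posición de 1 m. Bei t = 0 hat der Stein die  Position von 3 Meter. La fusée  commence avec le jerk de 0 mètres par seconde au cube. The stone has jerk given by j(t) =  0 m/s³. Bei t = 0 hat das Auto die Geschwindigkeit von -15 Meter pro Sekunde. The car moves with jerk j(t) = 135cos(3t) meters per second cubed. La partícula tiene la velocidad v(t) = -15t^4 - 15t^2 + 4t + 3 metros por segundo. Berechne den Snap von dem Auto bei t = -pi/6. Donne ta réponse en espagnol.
Para resolver esto, necesitamos tomar 1 derivada de nuestra ecuación de la sacudida j(t) = 135·cos(3·t). Derivando la sacudida, obtenemos el snap: s(t) = -405·sin(3·t). Usando s(t) = -405·sin(3·t) y sustituyendo t = -pi/6, encontramos s = 405.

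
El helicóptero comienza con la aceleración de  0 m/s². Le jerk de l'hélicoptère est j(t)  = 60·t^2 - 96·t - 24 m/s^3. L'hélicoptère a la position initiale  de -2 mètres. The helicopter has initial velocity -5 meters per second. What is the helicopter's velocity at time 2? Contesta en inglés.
We must find the integral of our jerk equation j(t) = 60·t^2 - 96·t - 24 2 times. Finding the integral of j(t) and using a(0) = 0: a(t) = 4·t·(5·t^2 - 12·t - 6). The antiderivative of acceleration is velocity. Using v(0) = -5, we get v(t) = 5·t^4 - 16·t^3 - 12·t^2 - 5. We have velocity v(t) = 5·t^4 - 16·t^3 - 12·t^2 - 5. Substituting t = 2: v(2) = -101.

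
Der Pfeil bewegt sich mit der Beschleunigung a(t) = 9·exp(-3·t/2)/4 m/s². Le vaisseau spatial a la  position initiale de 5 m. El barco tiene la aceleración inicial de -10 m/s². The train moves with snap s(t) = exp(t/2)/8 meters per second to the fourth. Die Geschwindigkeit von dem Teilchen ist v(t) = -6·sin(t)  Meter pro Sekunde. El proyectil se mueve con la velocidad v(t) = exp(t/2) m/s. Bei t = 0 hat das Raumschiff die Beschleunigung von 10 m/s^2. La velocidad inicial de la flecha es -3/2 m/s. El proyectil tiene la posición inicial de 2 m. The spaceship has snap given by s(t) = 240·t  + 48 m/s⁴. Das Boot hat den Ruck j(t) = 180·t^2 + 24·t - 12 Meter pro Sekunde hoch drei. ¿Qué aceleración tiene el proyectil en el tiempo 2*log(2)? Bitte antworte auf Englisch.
Starting from velocity v(t) = exp(t/2), we take 1 derivative. Taking d/dt of v(t), we find a(t) = exp(t/2)/2. Using a(t) = exp(t/2)/2 and substituting t = 2*log(2), we find a = 1.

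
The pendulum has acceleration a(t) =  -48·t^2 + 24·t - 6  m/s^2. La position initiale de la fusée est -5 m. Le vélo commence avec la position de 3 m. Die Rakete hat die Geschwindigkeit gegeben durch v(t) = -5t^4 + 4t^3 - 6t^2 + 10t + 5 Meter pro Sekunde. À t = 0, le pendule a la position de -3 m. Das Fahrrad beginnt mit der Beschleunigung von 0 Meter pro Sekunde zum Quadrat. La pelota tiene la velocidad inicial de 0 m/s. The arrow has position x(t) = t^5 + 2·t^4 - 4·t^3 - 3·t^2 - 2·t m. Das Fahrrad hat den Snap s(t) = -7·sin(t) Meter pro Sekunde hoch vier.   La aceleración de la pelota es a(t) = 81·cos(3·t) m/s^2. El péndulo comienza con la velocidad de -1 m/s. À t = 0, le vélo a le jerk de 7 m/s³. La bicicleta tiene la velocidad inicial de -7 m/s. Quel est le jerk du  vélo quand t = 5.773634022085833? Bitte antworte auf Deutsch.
Wir müssen unsere Gleichung für den Snap s(t) = -7·sin(t) 1-mal integrieren. Durch Integration von dem Snap und Verwendung der Anfangsbedingung j(0) = 7, erhalten wir j(t) = 7·cos(t). Aus der Gleichung für den Ruck j(t) = 7·cos(t), setzen wir t = 5.773634022085833 ein und erhalten j = 6.11074430529198.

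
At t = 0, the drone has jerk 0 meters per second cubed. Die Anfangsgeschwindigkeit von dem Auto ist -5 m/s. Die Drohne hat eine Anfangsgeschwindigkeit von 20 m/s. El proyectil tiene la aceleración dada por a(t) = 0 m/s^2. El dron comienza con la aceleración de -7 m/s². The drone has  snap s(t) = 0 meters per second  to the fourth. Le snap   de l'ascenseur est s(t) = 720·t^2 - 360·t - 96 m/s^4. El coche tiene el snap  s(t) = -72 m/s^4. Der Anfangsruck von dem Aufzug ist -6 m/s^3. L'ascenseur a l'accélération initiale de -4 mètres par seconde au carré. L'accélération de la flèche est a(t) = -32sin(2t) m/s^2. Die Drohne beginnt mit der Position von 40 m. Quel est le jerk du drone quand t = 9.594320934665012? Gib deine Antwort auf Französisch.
Pour résoudre ceci, nous devons prendre 1 intégrale de notre équation du snap s(t) = 0. En intégrant le snap et en utilisant la condition initiale j(0) = 0, nous obtenons j(t) = 0. De l'équation du jerk j(t) = 0, nous substituons t = 9.594320934665012 pour obtenir j = 0.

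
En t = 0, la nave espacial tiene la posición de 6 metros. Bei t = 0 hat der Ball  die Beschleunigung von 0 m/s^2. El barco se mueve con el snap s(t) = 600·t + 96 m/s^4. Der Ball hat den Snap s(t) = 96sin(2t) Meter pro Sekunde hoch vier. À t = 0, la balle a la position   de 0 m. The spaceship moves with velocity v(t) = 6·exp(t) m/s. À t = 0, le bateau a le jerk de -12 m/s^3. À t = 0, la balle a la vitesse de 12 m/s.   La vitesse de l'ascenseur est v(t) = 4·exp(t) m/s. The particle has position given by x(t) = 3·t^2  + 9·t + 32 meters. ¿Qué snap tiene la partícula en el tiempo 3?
Partiendo de la posición x(t) = 3·t^2 + 9·t + 32, tomamos 4 derivadas. La derivada de la posición da la velocidad: v(t) = 6·t + 9. Tomando d/dt de v(t), encontramos a(t) = 6. La derivada de la aceleración da la sacudida: j(t) = 0. Derivando la sacudida, obtenemos el snap: s(t) = 0. Usando s(t) = 0 y sustituyendo t = 3, encontramos s = 0.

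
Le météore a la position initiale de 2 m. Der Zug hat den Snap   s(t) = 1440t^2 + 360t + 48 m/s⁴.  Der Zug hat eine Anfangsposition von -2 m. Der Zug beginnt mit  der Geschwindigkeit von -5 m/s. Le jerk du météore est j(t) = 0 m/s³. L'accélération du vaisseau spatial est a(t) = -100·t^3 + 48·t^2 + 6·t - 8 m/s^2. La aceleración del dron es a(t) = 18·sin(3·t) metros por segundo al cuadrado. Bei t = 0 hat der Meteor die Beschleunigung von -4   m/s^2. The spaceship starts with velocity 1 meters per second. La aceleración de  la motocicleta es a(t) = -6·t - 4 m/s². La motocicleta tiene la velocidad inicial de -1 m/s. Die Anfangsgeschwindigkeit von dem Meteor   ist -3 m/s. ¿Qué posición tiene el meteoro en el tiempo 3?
Necesitamos integrar nuestra ecuación de la sacudida j(t) = 0 3 veces. La antiderivada de la sacudida es la aceleración. Usando a(0) = -4, obtenemos a(t) = -4. Integrando la aceleración y usando la condición inicial v(0) = -3, obtenemos v(t) = -4·t - 3. La integral de la velocidad, con x(0) = 2, da la posición: x(t) = -2·t^2 - 3·t + 2. Usando x(t) = -2·t^2 - 3·t + 2 y sustituyendo t = 3, encontramos x = -25.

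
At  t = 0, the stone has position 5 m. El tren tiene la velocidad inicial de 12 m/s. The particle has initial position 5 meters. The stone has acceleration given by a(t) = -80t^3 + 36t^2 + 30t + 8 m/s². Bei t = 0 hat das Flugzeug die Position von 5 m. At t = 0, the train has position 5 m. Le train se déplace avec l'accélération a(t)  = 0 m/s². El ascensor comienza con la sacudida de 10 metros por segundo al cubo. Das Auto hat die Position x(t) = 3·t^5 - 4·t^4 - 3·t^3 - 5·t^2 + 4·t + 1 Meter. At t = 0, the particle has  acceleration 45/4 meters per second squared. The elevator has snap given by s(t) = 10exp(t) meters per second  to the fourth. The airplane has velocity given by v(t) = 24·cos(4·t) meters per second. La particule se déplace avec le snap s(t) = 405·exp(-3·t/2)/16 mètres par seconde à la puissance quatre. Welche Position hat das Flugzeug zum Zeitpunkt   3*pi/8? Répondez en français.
Nous devons intégrer notre équation de la vitesse v(t) = 24·cos(4·t) 1 fois. La primitive de la vitesse, avec x(0) = 5, donne la position: x(t) = 6·sin(4·t) + 5. En utilisant x(t) = 6·sin(4·t) + 5 et en substituant t = 3*pi/8, nous trouvons x = -1.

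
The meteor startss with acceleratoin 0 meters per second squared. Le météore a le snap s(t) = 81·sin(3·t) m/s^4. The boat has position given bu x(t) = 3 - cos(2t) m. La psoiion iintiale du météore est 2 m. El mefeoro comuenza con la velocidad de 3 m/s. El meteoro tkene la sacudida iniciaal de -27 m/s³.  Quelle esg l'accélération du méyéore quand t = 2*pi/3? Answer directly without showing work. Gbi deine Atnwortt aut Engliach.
a(2*pi/3) = 0.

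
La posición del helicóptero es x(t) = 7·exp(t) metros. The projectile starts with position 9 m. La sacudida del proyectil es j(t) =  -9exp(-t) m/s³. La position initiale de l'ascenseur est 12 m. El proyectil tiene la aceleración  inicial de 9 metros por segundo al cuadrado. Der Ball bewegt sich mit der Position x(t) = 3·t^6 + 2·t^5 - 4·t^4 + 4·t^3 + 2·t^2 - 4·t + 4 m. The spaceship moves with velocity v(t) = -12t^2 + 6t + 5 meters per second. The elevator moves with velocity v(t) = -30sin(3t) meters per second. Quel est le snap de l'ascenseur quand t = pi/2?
En partant de la vitesse v(t) = -30·sin(3·t), nous prenons 3 dérivées. En prenant d/dt de v(t), nous trouvons a(t) = -90·cos(3·t). En prenant d/dt de a(t), nous trouvons j(t) = 270·sin(3·t). En prenant d/dt de j(t), nous trouvons s(t) = 810·cos(3·t). De l'équation du snap s(t) = 810·cos(3·t), nous substituons t = pi/2 pour obtenir s = 0.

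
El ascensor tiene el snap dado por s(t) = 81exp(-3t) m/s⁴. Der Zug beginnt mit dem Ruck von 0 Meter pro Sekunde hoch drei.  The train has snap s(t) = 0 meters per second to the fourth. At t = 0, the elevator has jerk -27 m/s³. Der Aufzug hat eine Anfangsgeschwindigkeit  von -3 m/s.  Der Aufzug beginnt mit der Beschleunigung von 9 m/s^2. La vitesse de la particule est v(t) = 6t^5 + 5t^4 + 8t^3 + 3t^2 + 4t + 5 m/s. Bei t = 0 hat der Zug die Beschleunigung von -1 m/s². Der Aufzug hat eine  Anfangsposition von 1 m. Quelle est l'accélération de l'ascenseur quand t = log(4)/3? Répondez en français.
En partant du snap s(t) = 81·exp(-3·t), nous prenons 2 primitives. La primitive du snap, avec j(0) = -27, donne le jerk: j(t) = -27·exp(-3·t). L'intégrale du jerk, avec a(0) = 9, donne l'accélération: a(t) = 9·exp(-3·t). En utilisant a(t) = 9·exp(-3·t) et en substituant t = log(4)/3, nous trouvons a = 9/4.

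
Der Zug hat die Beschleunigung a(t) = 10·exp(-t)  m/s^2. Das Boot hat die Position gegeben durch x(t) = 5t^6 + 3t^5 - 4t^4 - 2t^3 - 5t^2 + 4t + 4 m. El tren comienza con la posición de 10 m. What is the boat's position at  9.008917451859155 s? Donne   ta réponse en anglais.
We have position x(t) = 5·t^6 + 3·t^5 - 4·t^4 - 2·t^3 - 5·t^2 + 4·t + 4. Substituting t = 9.008917451859155: x(9.008917451859155) = 2822891.25899575.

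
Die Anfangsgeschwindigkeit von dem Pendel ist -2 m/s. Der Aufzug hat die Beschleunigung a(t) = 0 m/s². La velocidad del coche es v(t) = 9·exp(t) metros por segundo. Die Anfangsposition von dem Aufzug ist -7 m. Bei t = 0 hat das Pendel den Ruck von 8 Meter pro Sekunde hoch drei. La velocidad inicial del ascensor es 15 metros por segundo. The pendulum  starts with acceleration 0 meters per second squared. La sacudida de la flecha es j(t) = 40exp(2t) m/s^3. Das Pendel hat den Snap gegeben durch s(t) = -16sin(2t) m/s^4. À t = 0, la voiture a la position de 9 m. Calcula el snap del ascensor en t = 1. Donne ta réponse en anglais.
To solve this, we need to take 2 derivatives of our acceleration equation a(t) = 0. Differentiating acceleration, we get jerk: j(t) = 0. The derivative of jerk gives snap: s(t) = 0. We have snap s(t) = 0. Substituting t = 1: s(1) = 0.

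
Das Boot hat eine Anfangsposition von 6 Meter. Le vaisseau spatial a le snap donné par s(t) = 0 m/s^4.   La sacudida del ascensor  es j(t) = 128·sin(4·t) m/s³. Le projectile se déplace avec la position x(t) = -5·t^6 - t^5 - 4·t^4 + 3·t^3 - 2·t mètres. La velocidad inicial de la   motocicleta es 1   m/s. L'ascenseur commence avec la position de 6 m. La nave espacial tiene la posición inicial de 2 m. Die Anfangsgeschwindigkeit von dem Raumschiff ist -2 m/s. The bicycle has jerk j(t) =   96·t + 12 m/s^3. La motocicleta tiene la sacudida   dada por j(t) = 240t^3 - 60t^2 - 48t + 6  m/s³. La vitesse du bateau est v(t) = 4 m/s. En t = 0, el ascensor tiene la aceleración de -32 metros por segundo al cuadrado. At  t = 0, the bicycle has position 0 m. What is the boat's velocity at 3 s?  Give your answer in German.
Mit v(t) = 4 und Einsetzen von t = 3, finden wir v = 4.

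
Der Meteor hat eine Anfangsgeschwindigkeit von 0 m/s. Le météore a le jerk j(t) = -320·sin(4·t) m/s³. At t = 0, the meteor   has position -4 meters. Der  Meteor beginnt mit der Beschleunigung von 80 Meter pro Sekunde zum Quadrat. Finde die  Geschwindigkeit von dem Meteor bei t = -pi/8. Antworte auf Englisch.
To solve this, we need to take 2 antiderivatives of our jerk equation j(t) = -320·sin(4·t). The integral of jerk, with a(0) = 80, gives acceleration: a(t) = 80·cos(4·t). The antiderivative of acceleration is velocity. Using v(0) = 0, we get v(t) = 20·sin(4·t). Using v(t) = 20·sin(4·t) and substituting t = -pi/8, we find v = -20.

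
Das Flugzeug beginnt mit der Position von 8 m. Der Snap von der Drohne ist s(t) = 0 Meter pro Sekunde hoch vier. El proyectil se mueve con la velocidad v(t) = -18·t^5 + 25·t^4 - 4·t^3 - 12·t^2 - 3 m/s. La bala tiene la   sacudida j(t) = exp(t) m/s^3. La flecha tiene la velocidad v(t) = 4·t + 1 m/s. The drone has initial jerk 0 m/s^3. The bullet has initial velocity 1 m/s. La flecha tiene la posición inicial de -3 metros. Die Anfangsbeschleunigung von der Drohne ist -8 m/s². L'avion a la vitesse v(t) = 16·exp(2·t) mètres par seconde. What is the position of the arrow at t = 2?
Starting from velocity v(t) = 4·t + 1, we take 1 integral. Integrating velocity and using the initial condition x(0) = -3, we get x(t) = 2·t^2 + t - 3. Using x(t) = 2·t^2 + t - 3 and substituting t = 2, we find x = 7.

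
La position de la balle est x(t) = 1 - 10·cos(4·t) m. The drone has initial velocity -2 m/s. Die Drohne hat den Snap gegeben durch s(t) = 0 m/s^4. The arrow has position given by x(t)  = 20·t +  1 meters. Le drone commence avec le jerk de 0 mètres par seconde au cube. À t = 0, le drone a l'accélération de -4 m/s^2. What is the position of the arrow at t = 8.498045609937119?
We have position x(t) = 20·t + 1. Substituting t = 8.498045609937119: x(8.498045609937119) = 170.960912198742.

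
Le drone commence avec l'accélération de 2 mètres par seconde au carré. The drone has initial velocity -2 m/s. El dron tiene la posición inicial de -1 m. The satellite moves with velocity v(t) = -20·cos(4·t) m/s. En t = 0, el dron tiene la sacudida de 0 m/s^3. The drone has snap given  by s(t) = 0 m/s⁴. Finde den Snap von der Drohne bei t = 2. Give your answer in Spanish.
Tenemos el snap s(t) = 0. Sustituyendo t = 2: s(2) = 0.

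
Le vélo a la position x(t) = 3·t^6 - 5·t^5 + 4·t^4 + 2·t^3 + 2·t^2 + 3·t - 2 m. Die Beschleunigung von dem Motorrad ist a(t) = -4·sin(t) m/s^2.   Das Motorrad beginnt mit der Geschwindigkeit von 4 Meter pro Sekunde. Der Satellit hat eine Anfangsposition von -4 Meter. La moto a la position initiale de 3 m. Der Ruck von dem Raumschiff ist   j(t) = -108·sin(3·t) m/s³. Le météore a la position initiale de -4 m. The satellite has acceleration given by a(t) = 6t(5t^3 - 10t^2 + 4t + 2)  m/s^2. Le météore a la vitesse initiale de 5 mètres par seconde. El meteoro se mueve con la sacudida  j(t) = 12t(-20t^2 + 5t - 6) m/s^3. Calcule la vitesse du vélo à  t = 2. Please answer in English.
We must differentiate our position equation x(t) = 3·t^6 - 5·t^5 + 4·t^4 + 2·t^3 + 2·t^2 + 3·t - 2 1 time. The derivative of position gives velocity: v(t) = 18·t^5 - 25·t^4 + 16·t^3 + 6·t^2 + 4·t + 3. We have velocity v(t) = 18·t^5 - 25·t^4 + 16·t^3 + 6·t^2 + 4·t + 3. Substituting t = 2: v(2) = 339.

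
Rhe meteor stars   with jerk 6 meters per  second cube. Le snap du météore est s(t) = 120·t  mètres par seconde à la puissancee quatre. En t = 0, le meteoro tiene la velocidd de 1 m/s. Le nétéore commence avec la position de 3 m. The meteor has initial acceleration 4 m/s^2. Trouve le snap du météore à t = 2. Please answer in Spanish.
Tenemos el snap s(t) = 120·t. Sustituyendo t = 2: s(2) = 240.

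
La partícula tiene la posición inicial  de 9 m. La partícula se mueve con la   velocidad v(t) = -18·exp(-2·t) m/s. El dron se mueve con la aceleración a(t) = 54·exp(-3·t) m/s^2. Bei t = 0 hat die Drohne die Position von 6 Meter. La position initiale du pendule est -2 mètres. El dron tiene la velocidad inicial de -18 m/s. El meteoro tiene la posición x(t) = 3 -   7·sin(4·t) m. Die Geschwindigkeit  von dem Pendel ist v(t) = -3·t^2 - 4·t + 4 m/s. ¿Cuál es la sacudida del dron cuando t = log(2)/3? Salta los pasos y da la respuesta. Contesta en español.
j(log(2)/3) = -81.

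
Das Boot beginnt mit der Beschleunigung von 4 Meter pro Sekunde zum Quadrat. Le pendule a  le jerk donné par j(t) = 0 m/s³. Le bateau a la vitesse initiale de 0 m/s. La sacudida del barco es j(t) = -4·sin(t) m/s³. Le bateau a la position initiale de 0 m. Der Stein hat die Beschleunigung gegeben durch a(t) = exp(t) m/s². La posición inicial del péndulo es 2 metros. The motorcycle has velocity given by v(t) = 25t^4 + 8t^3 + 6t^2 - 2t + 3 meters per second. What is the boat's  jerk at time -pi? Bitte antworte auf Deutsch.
Wir haben den Ruck j(t) = -4·sin(t). Durch Einsetzen von t = -pi: j(-pi) = 0.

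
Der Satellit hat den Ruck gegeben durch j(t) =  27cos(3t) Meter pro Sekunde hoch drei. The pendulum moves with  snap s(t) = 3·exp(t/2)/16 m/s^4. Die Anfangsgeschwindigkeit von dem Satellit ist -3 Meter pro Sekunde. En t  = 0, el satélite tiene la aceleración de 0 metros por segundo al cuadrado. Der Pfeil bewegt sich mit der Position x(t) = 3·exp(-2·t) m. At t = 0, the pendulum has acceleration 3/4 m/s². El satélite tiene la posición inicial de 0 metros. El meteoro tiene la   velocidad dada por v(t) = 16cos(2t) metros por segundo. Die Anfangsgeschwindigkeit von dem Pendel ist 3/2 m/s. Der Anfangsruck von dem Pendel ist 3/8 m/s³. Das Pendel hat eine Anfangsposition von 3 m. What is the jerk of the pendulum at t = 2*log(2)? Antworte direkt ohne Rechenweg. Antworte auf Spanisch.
La sacudida en t = 2*log(2) es j = 3/4.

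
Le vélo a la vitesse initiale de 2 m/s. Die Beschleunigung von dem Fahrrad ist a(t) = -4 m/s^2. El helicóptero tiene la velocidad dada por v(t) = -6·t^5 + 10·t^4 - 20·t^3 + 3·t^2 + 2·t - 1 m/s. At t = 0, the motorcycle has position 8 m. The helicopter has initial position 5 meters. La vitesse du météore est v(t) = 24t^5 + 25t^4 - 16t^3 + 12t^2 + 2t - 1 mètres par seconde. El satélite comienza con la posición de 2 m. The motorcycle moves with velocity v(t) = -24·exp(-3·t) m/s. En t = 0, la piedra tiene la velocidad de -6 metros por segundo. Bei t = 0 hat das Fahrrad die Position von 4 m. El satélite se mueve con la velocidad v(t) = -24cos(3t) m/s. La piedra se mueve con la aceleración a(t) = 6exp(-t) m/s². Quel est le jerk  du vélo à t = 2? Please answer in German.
Um dies zu lösen, müssen wir 1 Ableitung unserer Gleichung für die Beschleunigung a(t) = -4 nehmen. Durch Ableiten von der Beschleunigung erhalten wir den Ruck: j(t) = 0. Mit j(t) = 0 und Einsetzen von t = 2, finden wir j = 0.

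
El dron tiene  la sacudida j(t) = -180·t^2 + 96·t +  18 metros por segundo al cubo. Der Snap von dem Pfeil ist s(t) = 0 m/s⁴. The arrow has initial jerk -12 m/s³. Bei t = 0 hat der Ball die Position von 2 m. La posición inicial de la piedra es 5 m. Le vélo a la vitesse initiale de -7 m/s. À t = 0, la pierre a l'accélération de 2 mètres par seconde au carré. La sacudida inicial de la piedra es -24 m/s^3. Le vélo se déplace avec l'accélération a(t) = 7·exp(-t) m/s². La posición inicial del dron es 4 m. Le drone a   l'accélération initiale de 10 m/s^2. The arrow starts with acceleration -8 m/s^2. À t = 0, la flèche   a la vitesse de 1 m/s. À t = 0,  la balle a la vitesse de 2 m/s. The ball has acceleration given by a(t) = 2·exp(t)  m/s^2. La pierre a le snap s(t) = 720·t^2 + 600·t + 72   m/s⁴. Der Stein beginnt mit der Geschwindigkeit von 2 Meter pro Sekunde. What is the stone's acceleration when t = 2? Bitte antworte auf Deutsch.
Wir müssen unsere Gleichung für den Snap s(t) = 720·t^2 + 600·t + 72 2-mal integrieren. Die Stammfunktion von dem Snap ist der Ruck. Mit j(0) = -24 erhalten wir j(t) = 240·t^3 + 300·t^2 + 72·t - 24. Das Integral von dem Ruck ist die Beschleunigung. Mit a(0) = 2 erhalten wir a(t) = 60·t^4 + 100·t^3 + 36·t^2 - 24·t + 2. Wir haben die Beschleunigung a(t) = 60·t^4 + 100·t^3 + 36·t^2 - 24·t + 2. Durch Einsetzen von t = 2: a(2) = 1858.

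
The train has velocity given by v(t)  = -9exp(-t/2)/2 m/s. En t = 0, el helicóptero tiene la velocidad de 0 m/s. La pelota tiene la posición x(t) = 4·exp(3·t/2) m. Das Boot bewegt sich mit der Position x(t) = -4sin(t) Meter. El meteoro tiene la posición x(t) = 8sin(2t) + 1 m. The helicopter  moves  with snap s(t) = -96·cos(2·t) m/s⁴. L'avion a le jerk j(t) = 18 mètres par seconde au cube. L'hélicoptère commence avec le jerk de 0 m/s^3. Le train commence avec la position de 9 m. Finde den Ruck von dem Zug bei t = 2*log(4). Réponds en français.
Nous devons dériver notre équation de la vitesse v(t) = -9·exp(-t/2)/2 2 fois. La dérivée de la vitesse donne l'accélération: a(t) = 9·exp(-t/2)/4. En prenant d/dt de a(t), nous trouvons j(t) = -9·exp(-t/2)/8. De l'équation du jerk j(t) = -9·exp(-t/2)/8, nous substituons t = 2*log(4) pour obtenir j = -9/32.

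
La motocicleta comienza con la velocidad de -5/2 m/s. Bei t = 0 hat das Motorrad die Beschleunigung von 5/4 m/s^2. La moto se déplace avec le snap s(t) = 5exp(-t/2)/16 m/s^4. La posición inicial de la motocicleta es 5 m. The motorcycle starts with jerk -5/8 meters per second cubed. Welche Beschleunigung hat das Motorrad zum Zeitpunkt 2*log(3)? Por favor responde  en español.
Necesitamos integrar nuestra ecuación del snap s(t) = 5·exp(-t/2)/16 2 veces. La antiderivada del snap es la sacudida. Usando j(0) = -5/8, obtenemos j(t) = -5·exp(-t/2)/8. Tomando ∫j(t)dt y aplicando a(0) = 5/4, encontramos a(t) = 5·exp(-t/2)/4. Usando a(t) = 5·exp(-t/2)/4 y sustituyendo t = 2*log(3), encontramos a = 5/12.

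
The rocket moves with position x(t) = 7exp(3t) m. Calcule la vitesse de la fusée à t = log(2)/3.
En partant de la position x(t) = 7·exp(3·t), nous prenons 1 dérivée. En prenant d/dt de x(t), nous trouvons v(t) = 21·exp(3·t). Nous avons la vitesse v(t) = 21·exp(3·t). En substituant t = log(2)/3: v(log(2)/3) = 42.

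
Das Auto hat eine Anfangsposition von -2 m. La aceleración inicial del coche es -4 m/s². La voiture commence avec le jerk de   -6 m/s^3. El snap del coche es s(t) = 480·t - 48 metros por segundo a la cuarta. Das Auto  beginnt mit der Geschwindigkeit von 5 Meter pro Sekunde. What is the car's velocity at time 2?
We need to integrate our snap equation s(t) = 480·t - 48 3 times. Integrating snap and using the initial condition j(0) = -6, we get j(t) = 240·t^2 - 48·t - 6. Taking ∫j(t)dt and applying a(0) = -4, we find a(t) = 80·t^3 - 24·t^2 - 6·t - 4. The integral of acceleration is velocity. Using v(0) = 5, we get v(t) = 20·t^4 - 8·t^3 - 3·t^2 - 4·t + 5. We have velocity v(t) = 20·t^4 - 8·t^3 - 3·t^2 - 4·t + 5. Substituting t = 2: v(2) = 241.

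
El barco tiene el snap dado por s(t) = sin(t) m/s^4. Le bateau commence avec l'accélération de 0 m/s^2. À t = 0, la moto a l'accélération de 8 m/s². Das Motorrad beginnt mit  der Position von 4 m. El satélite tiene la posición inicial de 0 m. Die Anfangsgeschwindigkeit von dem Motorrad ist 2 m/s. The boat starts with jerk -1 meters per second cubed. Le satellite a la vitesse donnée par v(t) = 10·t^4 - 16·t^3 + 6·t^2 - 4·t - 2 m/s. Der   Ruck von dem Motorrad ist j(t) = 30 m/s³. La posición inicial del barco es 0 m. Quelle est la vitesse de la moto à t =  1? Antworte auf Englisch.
Starting from jerk j(t) = 30, we take 2 integrals. The antiderivative of jerk, with a(0) = 8, gives acceleration: a(t) = 30·t + 8. The antiderivative of acceleration, with v(0) = 2, gives velocity: v(t) = 15·t^2 + 8·t + 2. We have velocity v(t) = 15·t^2 + 8·t + 2. Substituting t = 1: v(1) = 25.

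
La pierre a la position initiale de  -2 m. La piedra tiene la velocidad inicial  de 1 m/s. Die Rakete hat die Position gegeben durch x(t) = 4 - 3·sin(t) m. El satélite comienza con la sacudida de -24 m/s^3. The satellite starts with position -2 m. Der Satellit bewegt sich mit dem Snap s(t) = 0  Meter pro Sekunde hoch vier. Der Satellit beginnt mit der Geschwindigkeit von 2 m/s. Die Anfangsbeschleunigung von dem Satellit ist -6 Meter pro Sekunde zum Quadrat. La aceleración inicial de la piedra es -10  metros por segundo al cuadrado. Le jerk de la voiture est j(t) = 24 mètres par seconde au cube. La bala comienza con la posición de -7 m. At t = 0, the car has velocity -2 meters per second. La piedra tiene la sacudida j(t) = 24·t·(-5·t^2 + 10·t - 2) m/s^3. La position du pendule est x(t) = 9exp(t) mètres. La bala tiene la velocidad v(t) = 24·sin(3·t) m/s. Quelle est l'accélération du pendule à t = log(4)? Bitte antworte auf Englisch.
Starting from position x(t) = 9·exp(t), we take 2 derivatives. The derivative of position gives velocity: v(t) = 9·exp(t). Taking d/dt of v(t), we find a(t) = 9·exp(t). Using a(t) = 9·exp(t) and substituting t = log(4), we find a = 36.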